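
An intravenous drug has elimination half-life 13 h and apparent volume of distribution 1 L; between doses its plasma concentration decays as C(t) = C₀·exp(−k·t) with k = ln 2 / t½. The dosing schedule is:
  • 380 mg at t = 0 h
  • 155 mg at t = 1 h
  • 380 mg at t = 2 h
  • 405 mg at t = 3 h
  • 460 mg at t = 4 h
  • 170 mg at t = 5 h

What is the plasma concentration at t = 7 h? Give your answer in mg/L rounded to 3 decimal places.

k = ln 2 / 13 = 0.05332 per h
Dose 1 (380 mg at t=0 h): 380·exp(−0.05332·7) = 261.632 mg/L
Dose 2 (155 mg at t=1 h): 155·exp(−0.05332·6) = 112.563 mg/L
Dose 3 (380 mg at t=2 h): 380·exp(−0.05332·5) = 291.074 mg/L
Dose 4 (405 mg at t=3 h): 405·exp(−0.05332·4) = 327.213 mg/L
Dose 5 (460 mg at t=4 h): 460·exp(−0.05332·3) = 392.003 mg/L
Dose 6 (170 mg at t=5 h): 170·exp(−0.05332·2) = 152.805 mg/L
C(7) = 261.632 + 112.563 + 291.074 + 327.213 + 392.003 + 152.805 = 1537.289 mg/L

1537.289 mg/L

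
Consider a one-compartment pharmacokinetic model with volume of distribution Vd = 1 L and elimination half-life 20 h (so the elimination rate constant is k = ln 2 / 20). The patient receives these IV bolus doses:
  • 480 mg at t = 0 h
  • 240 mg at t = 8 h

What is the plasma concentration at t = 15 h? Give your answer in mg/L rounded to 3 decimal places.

k = ln 2 / 20 = 0.03466 per h
Dose 1 (480 mg at t=0 h): 480·exp(−0.03466·15) = 285.410 mg/L
Dose 2 (240 mg at t=8 h): 240·exp(−0.03466·7) = 188.300 mg/L
C(15) = 285.410 + 188.300 = 473.710 mg/L

473.710 mg/L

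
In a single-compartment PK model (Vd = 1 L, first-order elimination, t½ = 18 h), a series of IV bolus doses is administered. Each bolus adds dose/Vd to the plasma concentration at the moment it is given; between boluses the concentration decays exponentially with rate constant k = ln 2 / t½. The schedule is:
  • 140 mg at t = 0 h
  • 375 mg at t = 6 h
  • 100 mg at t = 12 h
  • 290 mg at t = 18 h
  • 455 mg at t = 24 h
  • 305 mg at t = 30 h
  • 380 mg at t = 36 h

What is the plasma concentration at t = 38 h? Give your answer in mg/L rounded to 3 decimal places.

1154.115 mg/L

k = ln 2 / 18 = 0.03851 per h
Dose 1 (140 mg at t=0 h): 140·exp(−0.03851·38) = 32.406 mg/L
Dose 2 (375 mg at t=6 h): 375·exp(−0.03851·32) = 109.362 mg/L
Dose 3 (100 mg at t=12 h): 100·exp(−0.03851·26) = 36.743 mg/L
Dose 4 (290 mg at t=18 h): 290·exp(−0.03851·20) = 134.252 mg/L
Dose 5 (455 mg at t=24 h): 455·exp(−0.03851·14) = 265.385 mg/L
Dose 6 (305 mg at t=30 h): 305·exp(−0.03851·8) = 224.135 mg/L
Dose 7 (380 mg at t=36 h): 380·exp(−0.03851·2) = 351.832 mg/L
C(38) = 32.406 + 109.362 + 36.743 + 134.252 + 265.385 + 224.135 + 351.832 = 1154.115 mg/L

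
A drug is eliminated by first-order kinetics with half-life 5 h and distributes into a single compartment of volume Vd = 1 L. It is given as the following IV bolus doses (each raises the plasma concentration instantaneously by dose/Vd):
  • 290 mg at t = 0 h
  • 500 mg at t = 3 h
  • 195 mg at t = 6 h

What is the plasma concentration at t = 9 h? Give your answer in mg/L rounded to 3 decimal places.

429.570 mg/L

k = ln 2 / 5 = 0.13863 per h
Dose 1 (290 mg at t=0 h): 290·exp(−0.13863·9) = 83.281 mg/L
Dose 2 (500 mg at t=3 h): 500·exp(−0.13863·6) = 217.638 mg/L
Dose 3 (195 mg at t=6 h): 195·exp(−0.13863·3) = 128.652 mg/L
C(9) = 83.281 + 217.638 + 128.652 = 429.570 mg/L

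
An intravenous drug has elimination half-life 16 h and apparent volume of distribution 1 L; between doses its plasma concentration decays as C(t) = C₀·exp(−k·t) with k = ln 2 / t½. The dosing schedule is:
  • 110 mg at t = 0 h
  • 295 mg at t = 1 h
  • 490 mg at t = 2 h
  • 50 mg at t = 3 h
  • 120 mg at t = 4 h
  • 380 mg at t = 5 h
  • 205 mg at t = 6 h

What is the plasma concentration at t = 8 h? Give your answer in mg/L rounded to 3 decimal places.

k = ln 2 / 16 = 0.04332 per h
Dose 1 (110 mg at t=0 h): 110·exp(−0.04332·8) = 77.782 mg/L
Dose 2 (295 mg at t=1 h): 295·exp(−0.04332·7) = 217.832 mg/L
Dose 3 (490 mg at t=2 h): 490·exp(−0.04332·6) = 377.842 mg/L
Dose 4 (50 mg at t=3 h): 50·exp(−0.04332·5) = 40.262 mg/L
Dose 5 (120 mg at t=4 h): 120·exp(−0.04332·4) = 100.908 mg/L
Dose 6 (380 mg at t=5 h): 380·exp(−0.04332·3) = 333.688 mg/L
Dose 7 (205 mg at t=6 h): 205·exp(−0.04332·2) = 187.986 mg/L
C(8) = 77.782 + 217.832 + 377.842 + 40.262 + 100.908 + 333.688 + 187.986 = 1336.299 mg/L

1336.299 mg/L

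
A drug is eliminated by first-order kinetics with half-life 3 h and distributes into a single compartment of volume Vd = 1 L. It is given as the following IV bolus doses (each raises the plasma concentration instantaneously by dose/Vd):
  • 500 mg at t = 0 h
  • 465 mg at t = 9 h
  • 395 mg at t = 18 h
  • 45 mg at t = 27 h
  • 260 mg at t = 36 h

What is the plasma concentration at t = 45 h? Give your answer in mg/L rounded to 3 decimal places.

34.103 mg/L

k = ln 2 / 3 = 0.23105 per h
Dose 1 (500 mg at t=0 h): 500·exp(−0.23105·45) = 0.015 mg/L
Dose 2 (465 mg at t=9 h): 465·exp(−0.23105·36) = 0.114 mg/L
Dose 3 (395 mg at t=18 h): 395·exp(−0.23105·27) = 0.771 mg/L
Dose 4 (45 mg at t=27 h): 45·exp(−0.23105·18) = 0.703 mg/L
Dose 5 (260 mg at t=36 h): 260·exp(−0.23105·9) = 32.500 mg/L
C(45) = 0.015 + 0.114 + 0.771 + 0.703 + 32.500 = 34.103 mg/L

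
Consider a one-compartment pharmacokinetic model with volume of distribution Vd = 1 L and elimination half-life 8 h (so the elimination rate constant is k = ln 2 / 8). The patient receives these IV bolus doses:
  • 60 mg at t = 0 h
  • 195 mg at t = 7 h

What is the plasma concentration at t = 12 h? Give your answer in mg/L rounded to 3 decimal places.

k = ln 2 / 8 = 0.08664 per h
Dose 1 (60 mg at t=0 h): 60·exp(−0.08664·12) = 21.213 mg/L
Dose 2 (195 mg at t=7 h): 195·exp(−0.08664·5) = 126.442 mg/L
C(12) = 21.213 + 126.442 = 147.655 mg/L

147.655 mg/L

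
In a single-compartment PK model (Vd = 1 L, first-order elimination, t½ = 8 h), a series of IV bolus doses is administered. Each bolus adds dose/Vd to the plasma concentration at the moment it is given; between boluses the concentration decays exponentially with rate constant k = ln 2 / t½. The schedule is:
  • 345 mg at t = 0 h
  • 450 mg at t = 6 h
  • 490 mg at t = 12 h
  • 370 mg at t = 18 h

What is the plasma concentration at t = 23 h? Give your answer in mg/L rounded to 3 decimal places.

k = ln 2 / 8 = 0.08664 per h
Dose 1 (345 mg at t=0 h): 345·exp(−0.08664·23) = 47.028 mg/L
Dose 2 (450 mg at t=6 h): 450·exp(−0.08664·17) = 103.163 mg/L
Dose 3 (490 mg at t=12 h): 490·exp(−0.08664·11) = 188.921 mg/L
Dose 4 (370 mg at t=18 h): 370·exp(−0.08664·5) = 239.915 mg/L
C(23) = 47.028 + 103.163 + 188.921 + 239.915 = 579.027 mg/L

579.027 mg/L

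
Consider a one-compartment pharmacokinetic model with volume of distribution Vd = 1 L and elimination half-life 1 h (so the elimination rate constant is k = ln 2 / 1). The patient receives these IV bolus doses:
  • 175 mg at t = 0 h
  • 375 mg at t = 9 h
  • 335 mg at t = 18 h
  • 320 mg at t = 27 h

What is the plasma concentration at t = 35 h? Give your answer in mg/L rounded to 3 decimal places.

k = ln 2 / 1 = 0.69315 per h
Dose 1 (175 mg at t=0 h): 175·exp(−0.69315·35) = 0.000 mg/L
Dose 2 (375 mg at t=9 h): 375·exp(−0.69315·26) = 0.000 mg/L
Dose 3 (335 mg at t=18 h): 335·exp(−0.69315·17) = 0.003 mg/L
Dose 4 (320 mg at t=27 h): 320·exp(−0.69315·8) = 1.250 mg/L
C(35) = 0.000 + 0.000 + 0.003 + 1.250 = 1.253 mg/L

1.253 mg/L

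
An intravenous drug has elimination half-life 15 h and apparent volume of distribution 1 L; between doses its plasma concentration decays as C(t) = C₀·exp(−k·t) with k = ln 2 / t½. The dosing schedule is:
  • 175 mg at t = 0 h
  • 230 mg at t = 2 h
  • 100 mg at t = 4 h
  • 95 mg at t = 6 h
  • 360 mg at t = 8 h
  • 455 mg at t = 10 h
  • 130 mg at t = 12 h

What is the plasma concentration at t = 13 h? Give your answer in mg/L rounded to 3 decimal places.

k = ln 2 / 15 = 0.04621 per h
Dose 1 (175 mg at t=0 h): 175·exp(−0.04621·13) = 95.972 mg/L
Dose 2 (230 mg at t=2 h): 230·exp(−0.04621·11) = 138.348 mg/L
Dose 3 (100 mg at t=4 h): 100·exp(−0.04621·9) = 65.975 mg/L
Dose 4 (95 mg at t=6 h): 95·exp(−0.04621·7) = 68.745 mg/L
Dose 5 (360 mg at t=8 h): 360·exp(−0.04621·5) = 285.732 mg/L
Dose 6 (455 mg at t=10 h): 455·exp(−0.04621·3) = 396.101 mg/L
Dose 7 (130 mg at t=12 h): 130·exp(−0.04621·1) = 124.129 mg/L
C(13) = 95.972 + 138.348 + 65.975 + 68.745 + 285.732 + 396.101 + 124.129 = 1175.003 mg/L

1175.003 mg/L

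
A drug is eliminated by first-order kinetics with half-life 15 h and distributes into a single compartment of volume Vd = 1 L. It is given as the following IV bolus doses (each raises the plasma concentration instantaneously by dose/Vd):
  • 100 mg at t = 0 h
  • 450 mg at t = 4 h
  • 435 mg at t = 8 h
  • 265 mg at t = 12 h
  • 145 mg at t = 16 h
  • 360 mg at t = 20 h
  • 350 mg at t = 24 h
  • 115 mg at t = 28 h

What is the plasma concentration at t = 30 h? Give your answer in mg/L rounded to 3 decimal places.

k = ln 2 / 15 = 0.04621 per h
Dose 1 (100 mg at t=0 h): 100·exp(−0.04621·30) = 25.000 mg/L
Dose 2 (450 mg at t=4 h): 450·exp(−0.04621·26) = 135.340 mg/L
Dose 3 (435 mg at t=8 h): 435·exp(−0.04621·22) = 157.391 mg/L
Dose 4 (265 mg at t=12 h): 265·exp(−0.04621·18) = 115.348 mg/L
Dose 5 (145 mg at t=16 h): 145·exp(−0.04621·14) = 75.929 mg/L
Dose 6 (360 mg at t=20 h): 360·exp(−0.04621·10) = 226.786 mg/L
Dose 7 (350 mg at t=24 h): 350·exp(−0.04621·6) = 265.250 mg/L
Dose 8 (115 mg at t=28 h): 115·exp(−0.04621·2) = 104.848 mg/L
C(30) = 25.000 + 135.340 + 157.391 + 115.348 + 75.929 + 226.786 + 265.250 + 104.848 = 1105.892 mg/L

1105.892 mg/L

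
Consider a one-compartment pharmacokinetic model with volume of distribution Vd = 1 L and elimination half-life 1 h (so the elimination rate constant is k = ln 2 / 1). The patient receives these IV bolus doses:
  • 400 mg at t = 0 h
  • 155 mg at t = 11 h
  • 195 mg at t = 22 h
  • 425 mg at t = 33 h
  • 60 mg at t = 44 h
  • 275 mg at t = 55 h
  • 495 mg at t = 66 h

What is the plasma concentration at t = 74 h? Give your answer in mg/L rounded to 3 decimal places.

k = ln 2 / 1 = 0.69315 per h
Dose 1 (400 mg at t=0 h): 400·exp(−0.69315·74) = 0.000 mg/L
Dose 2 (155 mg at t=11 h): 155·exp(−0.69315·63) = 0.000 mg/L
Dose 3 (195 mg at t=22 h): 195·exp(−0.69315·52) = 0.000 mg/L
Dose 4 (425 mg at t=33 h): 425·exp(−0.69315·41) = 0.000 mg/L
Dose 5 (60 mg at t=44 h): 60·exp(−0.69315·30) = 0.000 mg/L
Dose 6 (275 mg at t=55 h): 275·exp(−0.69315·19) = 0.001 mg/L
Dose 7 (495 mg at t=66 h): 495·exp(−0.69315·8) = 1.934 mg/L
C(74) = 0.000 + 0.000 + 0.000 + 0.000 + 0.000 + 0.001 + 1.934 = 1.934 mg/L

1.934 mg/L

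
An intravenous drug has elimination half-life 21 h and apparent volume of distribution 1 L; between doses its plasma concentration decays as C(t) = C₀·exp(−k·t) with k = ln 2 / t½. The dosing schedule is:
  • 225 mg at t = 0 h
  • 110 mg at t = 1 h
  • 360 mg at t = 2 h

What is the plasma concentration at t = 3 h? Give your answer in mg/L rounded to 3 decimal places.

k = ln 2 / 21 = 0.03301 per h
Dose 1 (225 mg at t=0 h): 225·exp(−0.03301·3) = 203.788 mg/L
Dose 2 (110 mg at t=1 h): 110·exp(−0.03301·2) = 102.973 mg/L
Dose 3 (360 mg at t=2 h): 360·exp(−0.03301·1) = 348.311 mg/L
C(3) = 203.788 + 102.973 + 348.311 = 655.072 mg/L

655.072 mg/L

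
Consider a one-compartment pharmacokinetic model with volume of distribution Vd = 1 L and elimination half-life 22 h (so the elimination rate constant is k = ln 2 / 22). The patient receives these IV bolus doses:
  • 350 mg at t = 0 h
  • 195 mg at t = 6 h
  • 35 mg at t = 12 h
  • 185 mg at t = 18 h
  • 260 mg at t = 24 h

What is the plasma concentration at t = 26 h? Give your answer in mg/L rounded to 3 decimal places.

668.541 mg/L

k = ln 2 / 22 = 0.03151 per h
Dose 1 (350 mg at t=0 h): 350·exp(−0.03151·26) = 154.278 mg/L
Dose 2 (195 mg at t=6 h): 195·exp(−0.03151·20) = 103.842 mg/L
Dose 3 (35 mg at t=12 h): 35·exp(−0.03151·14) = 22.517 mg/L
Dose 4 (185 mg at t=18 h): 185·exp(−0.03151·8) = 143.783 mg/L
Dose 5 (260 mg at t=24 h): 260·exp(−0.03151·2) = 244.122 mg/L
C(26) = 154.278 + 103.842 + 22.517 + 143.783 + 244.122 = 668.541 mg/L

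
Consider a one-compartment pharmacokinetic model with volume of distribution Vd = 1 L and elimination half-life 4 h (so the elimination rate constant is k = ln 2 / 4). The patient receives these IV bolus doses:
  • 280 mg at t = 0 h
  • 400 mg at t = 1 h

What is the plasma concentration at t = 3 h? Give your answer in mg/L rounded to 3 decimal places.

k = ln 2 / 4 = 0.17329 per h
Dose 1 (280 mg at t=0 h): 280·exp(−0.17329·3) = 166.489 mg/L
Dose 2 (400 mg at t=1 h): 400·exp(−0.17329·2) = 282.843 mg/L
C(3) = 166.489 + 282.843 = 449.332 mg/L

449.332 mg/L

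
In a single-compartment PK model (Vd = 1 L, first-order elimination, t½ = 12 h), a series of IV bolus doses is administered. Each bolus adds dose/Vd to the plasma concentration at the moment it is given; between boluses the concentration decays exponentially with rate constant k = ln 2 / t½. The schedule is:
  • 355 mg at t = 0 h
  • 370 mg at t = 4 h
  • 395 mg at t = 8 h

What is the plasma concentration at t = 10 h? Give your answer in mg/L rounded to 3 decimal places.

k = ln 2 / 12 = 0.05776 per h
Dose 1 (355 mg at t=0 h): 355·exp(−0.05776·10) = 199.237 mg/L
Dose 2 (370 mg at t=4 h): 370·exp(−0.05776·6) = 261.630 mg/L
Dose 3 (395 mg at t=8 h): 395·exp(−0.05776·2) = 351.905 mg/L
C(10) = 199.237 + 261.630 + 351.905 = 812.772 mg/L

812.772 mg/L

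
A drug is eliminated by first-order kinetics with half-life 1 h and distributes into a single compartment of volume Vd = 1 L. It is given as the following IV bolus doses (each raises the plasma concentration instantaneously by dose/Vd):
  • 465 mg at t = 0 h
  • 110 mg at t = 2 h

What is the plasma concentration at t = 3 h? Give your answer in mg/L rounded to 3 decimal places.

k = ln 2 / 1 = 0.69315 per h
Dose 1 (465 mg at t=0 h): 465·exp(−0.69315·3) = 58.125 mg/L
Dose 2 (110 mg at t=2 h): 110·exp(−0.69315·1) = 55.000 mg/L
C(3) = 58.125 + 55.000 = 113.125 mg/L

113.125 mg/L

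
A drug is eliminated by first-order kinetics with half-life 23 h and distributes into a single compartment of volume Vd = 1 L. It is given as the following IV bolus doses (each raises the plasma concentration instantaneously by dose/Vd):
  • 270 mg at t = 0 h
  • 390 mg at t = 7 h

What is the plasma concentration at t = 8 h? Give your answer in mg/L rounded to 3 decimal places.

k = ln 2 / 23 = 0.03014 per h
Dose 1 (270 mg at t=0 h): 270·exp(−0.03014·8) = 212.157 mg/L
Dose 2 (390 mg at t=7 h): 390·exp(−0.03014·1) = 378.422 mg/L
C(8) = 212.157 + 378.422 = 590.579 mg/L

590.579 mg/L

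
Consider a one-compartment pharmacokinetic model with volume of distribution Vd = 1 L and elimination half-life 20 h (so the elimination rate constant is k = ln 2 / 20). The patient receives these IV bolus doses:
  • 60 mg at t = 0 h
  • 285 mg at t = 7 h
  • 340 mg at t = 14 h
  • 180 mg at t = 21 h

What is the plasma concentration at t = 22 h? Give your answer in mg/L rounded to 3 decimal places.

k = ln 2 / 20 = 0.03466 per h
Dose 1 (60 mg at t=0 h): 60·exp(−0.03466·22) = 27.991 mg/L
Dose 2 (285 mg at t=7 h): 285·exp(−0.03466·15) = 169.462 mg/L
Dose 3 (340 mg at t=14 h): 340·exp(−0.03466·8) = 257.672 mg/L
Dose 4 (180 mg at t=21 h): 180·exp(−0.03466·1) = 173.869 mg/L
C(22) = 27.991 + 169.462 + 257.672 + 173.869 = 628.993 mg/L

628.993 mg/L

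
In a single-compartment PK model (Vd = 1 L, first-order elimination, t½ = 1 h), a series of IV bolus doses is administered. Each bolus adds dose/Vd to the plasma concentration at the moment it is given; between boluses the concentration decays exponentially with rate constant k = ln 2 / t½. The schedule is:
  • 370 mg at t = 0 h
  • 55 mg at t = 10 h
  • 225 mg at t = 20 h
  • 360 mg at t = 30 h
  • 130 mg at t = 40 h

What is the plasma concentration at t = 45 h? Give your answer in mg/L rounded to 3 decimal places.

k = ln 2 / 1 = 0.69315 per h
Dose 1 (370 mg at t=0 h): 370·exp(−0.69315·45) = 0.000 mg/L
Dose 2 (55 mg at t=10 h): 55·exp(−0.69315·35) = 0.000 mg/L
Dose 3 (225 mg at t=20 h): 225·exp(−0.69315·25) = 0.000 mg/L
Dose 4 (360 mg at t=30 h): 360·exp(−0.69315·15) = 0.011 mg/L
Dose 5 (130 mg at t=40 h): 130·exp(−0.69315·5) = 4.062 mg/L
C(45) = 0.000 + 0.000 + 0.000 + 0.011 + 4.062 = 4.073 mg/L

4.073 mg/L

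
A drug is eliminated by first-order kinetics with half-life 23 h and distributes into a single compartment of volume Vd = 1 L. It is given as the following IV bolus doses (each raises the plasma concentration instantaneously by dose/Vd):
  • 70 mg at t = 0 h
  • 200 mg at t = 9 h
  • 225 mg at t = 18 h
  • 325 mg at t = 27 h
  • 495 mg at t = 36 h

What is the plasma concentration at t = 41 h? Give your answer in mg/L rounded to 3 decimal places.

k = ln 2 / 23 = 0.03014 per h
Dose 1 (70 mg at t=0 h): 70·exp(−0.03014·41) = 20.346 mg/L
Dose 2 (200 mg at t=9 h): 200·exp(−0.03014·32) = 76.244 mg/L
Dose 3 (225 mg at t=18 h): 225·exp(−0.03014·23) = 112.500 mg/L
Dose 4 (325 mg at t=27 h): 325·exp(−0.03014·14) = 213.132 mg/L
Dose 5 (495 mg at t=36 h): 495·exp(−0.03014·5) = 425.759 mg/L
C(41) = 20.346 + 76.244 + 112.500 + 213.132 + 425.759 = 847.981 mg/L

847.981 mg/L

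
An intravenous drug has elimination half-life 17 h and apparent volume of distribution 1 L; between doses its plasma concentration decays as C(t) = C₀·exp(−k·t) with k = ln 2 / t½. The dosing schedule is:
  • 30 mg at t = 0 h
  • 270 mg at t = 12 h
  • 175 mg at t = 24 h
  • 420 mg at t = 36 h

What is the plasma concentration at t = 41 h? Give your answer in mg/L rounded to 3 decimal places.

k = ln 2 / 17 = 0.04077 per h
Dose 1 (30 mg at t=0 h): 30·exp(−0.04077·41) = 5.638 mg/L
Dose 2 (270 mg at t=12 h): 270·exp(−0.04077·29) = 82.764 mg/L
Dose 3 (175 mg at t=24 h): 175·exp(−0.04077·17) = 87.500 mg/L
Dose 4 (420 mg at t=36 h): 420·exp(−0.04077·5) = 342.540 mg/L
C(41) = 5.638 + 82.764 + 87.500 + 342.540 = 518.442 mg/L

518.442 mg/L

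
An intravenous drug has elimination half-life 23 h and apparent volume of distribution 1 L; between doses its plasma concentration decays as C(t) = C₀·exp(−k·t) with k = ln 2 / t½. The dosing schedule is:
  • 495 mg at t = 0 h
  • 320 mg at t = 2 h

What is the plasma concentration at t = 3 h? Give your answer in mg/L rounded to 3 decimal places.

k = ln 2 / 23 = 0.03014 per h
Dose 1 (495 mg at t=0 h): 495·exp(−0.03014·3) = 452.210 mg/L
Dose 2 (320 mg at t=2 h): 320·exp(−0.03014·1) = 310.500 mg/L
C(3) = 452.210 + 310.500 = 762.710 mg/L

762.710 mg/L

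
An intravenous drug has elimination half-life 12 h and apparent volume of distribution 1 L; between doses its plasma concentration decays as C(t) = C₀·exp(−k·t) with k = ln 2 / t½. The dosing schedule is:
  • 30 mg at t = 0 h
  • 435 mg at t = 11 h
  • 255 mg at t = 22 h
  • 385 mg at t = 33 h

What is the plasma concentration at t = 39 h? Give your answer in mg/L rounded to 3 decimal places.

k = ln 2 / 12 = 0.05776 per h
Dose 1 (30 mg at t=0 h): 30·exp(−0.05776·39) = 3.153 mg/L
Dose 2 (435 mg at t=11 h): 435·exp(−0.05776·28) = 86.315 mg/L
Dose 3 (255 mg at t=22 h): 255·exp(−0.05776·17) = 95.517 mg/L
Dose 4 (385 mg at t=33 h): 385·exp(−0.05776·6) = 272.236 mg/L
C(39) = 3.153 + 86.315 + 95.517 + 272.236 = 457.221 mg/L

457.221 mg/L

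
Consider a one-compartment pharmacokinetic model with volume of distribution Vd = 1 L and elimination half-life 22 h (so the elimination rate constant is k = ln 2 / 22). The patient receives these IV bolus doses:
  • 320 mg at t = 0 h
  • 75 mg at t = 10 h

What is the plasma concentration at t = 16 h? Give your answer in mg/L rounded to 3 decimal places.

k = ln 2 / 22 = 0.03151 per h
Dose 1 (320 mg at t=0 h): 320·exp(−0.03151·16) = 193.294 mg/L
Dose 2 (75 mg at t=10 h): 75·exp(−0.03151·6) = 62.081 mg/L
C(16) = 193.294 + 62.081 = 255.376 mg/L

255.376 mg/L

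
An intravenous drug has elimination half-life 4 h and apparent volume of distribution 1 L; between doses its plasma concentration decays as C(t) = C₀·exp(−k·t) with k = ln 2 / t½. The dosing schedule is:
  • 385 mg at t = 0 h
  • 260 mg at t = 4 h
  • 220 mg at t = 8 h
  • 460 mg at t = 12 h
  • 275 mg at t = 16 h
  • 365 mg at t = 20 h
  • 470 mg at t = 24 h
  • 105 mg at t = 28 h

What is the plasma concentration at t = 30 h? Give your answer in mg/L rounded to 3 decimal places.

k = ln 2 / 4 = 0.17329 per h
Dose 1 (385 mg at t=0 h): 385·exp(−0.17329·30) = 2.127 mg/L
Dose 2 (260 mg at t=4 h): 260·exp(−0.17329·26) = 2.873 mg/L
Dose 3 (220 mg at t=8 h): 220·exp(−0.17329·22) = 4.861 mg/L
Dose 4 (460 mg at t=12 h): 460·exp(−0.17329·18) = 20.329 mg/L
Dose 5 (275 mg at t=16 h): 275·exp(−0.17329·14) = 24.307 mg/L
Dose 6 (365 mg at t=20 h): 365·exp(−0.17329·10) = 64.523 mg/L
Dose 7 (470 mg at t=24 h): 470·exp(−0.17329·6) = 166.170 mg/L
Dose 8 (105 mg at t=28 h): 105·exp(−0.17329·2) = 74.246 mg/L
C(30) = 2.127 + 2.873 + 4.861 + 20.329 + 24.307 + 64.523 + 166.170 + 74.246 = 359.437 mg/L

359.437 mg/L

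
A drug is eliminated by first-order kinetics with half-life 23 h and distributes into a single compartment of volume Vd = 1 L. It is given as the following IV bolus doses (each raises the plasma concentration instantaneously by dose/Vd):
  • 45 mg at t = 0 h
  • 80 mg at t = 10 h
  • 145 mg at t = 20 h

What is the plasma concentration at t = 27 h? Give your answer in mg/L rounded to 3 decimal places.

k = ln 2 / 23 = 0.03014 per h
Dose 1 (45 mg at t=0 h): 45·exp(−0.03014·27) = 19.945 mg/L
Dose 2 (80 mg at t=10 h): 80·exp(−0.03014·17) = 47.928 mg/L
Dose 3 (145 mg at t=20 h): 145·exp(−0.03014·7) = 117.422 mg/L
C(27) = 19.945 + 47.928 + 117.422 = 185.295 mg/L

185.295 mg/L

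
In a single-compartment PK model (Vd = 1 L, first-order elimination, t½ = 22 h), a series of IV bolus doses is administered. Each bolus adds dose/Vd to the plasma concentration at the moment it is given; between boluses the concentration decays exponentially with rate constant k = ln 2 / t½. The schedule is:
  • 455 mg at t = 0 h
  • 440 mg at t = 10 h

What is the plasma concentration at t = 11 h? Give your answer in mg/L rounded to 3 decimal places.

748.087 mg/L

k = ln 2 / 22 = 0.03151 per h
Dose 1 (455 mg at t=0 h): 455·exp(−0.03151·11) = 321.734 mg/L
Dose 2 (440 mg at t=10 h): 440·exp(−0.03151·1) = 426.353 mg/L
C(11) = 321.734 + 426.353 = 748.087 mg/L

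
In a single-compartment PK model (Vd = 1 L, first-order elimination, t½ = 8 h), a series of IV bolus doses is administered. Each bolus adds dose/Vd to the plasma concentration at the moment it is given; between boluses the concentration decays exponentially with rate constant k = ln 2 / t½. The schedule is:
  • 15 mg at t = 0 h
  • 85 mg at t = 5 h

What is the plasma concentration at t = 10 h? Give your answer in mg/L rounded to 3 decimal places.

61.422 mg/L

k = ln 2 / 8 = 0.08664 per h
Dose 1 (15 mg at t=0 h): 15·exp(−0.08664·10) = 6.307 mg/L
Dose 2 (85 mg at t=5 h): 85·exp(−0.08664·5) = 55.116 mg/L
C(10) = 6.307 + 55.116 = 61.422 mg/L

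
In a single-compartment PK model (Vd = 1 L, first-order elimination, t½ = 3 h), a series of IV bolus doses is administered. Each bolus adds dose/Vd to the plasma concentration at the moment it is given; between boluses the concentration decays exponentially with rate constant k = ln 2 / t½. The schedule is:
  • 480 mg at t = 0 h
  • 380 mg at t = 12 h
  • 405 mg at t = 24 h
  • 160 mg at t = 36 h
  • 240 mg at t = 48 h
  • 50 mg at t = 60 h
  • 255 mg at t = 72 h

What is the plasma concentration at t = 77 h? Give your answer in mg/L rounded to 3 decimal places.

k = ln 2 / 3 = 0.23105 per h
Dose 1 (480 mg at t=0 h): 480·exp(−0.23105·77) = 0.000 mg/L
Dose 2 (380 mg at t=12 h): 380·exp(−0.23105·65) = 0.000 mg/L
Dose 3 (405 mg at t=24 h): 405·exp(−0.23105·53) = 0.002 mg/L
Dose 4 (160 mg at t=36 h): 160·exp(−0.23105·41) = 0.012 mg/L
Dose 5 (240 mg at t=48 h): 240·exp(−0.23105·29) = 0.295 mg/L
Dose 6 (50 mg at t=60 h): 50·exp(−0.23105·17) = 0.984 mg/L
Dose 7 (255 mg at t=72 h): 255·exp(−0.23105·5) = 80.320 mg/L
C(77) = 0.000 + 0.000 + 0.002 + 0.012 + 0.295 + 0.984 + 80.320 = 81.614 mg/L

81.614 mg/L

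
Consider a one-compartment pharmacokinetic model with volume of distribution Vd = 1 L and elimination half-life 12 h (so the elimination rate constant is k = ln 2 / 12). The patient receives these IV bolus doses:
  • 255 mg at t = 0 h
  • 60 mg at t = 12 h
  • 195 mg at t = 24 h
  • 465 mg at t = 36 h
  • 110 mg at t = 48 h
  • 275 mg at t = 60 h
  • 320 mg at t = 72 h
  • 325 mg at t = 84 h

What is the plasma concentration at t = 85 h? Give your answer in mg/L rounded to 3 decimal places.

571.597 mg/L

k = ln 2 / 12 = 0.05776 per h
Dose 1 (255 mg at t=0 h): 255·exp(−0.05776·85) = 1.880 mg/L
Dose 2 (60 mg at t=12 h): 60·exp(−0.05776·73) = 0.885 mg/L
Dose 3 (195 mg at t=24 h): 195·exp(−0.05776·61) = 5.752 mg/L
Dose 4 (465 mg at t=36 h): 465·exp(−0.05776·49) = 27.431 mg/L
Dose 5 (110 mg at t=48 h): 110·exp(−0.05776·37) = 12.978 mg/L
Dose 6 (275 mg at t=60 h): 275·exp(−0.05776·25) = 64.891 mg/L
Dose 7 (320 mg at t=72 h): 320·exp(−0.05776·13) = 151.020 mg/L
Dose 8 (325 mg at t=84 h): 325·exp(−0.05776·1) = 306.759 mg/L
C(85) = 1.880 + 0.885 + 5.752 + 27.431 + 12.978 + 64.891 + 151.020 + 306.759 = 571.597 mg/L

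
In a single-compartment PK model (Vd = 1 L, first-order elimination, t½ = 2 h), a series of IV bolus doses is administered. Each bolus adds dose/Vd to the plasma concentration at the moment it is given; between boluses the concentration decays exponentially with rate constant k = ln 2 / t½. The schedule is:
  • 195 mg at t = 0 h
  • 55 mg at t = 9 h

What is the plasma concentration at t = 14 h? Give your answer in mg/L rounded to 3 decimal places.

k = ln 2 / 2 = 0.34657 per h
Dose 1 (195 mg at t=0 h): 195·exp(−0.34657·14) = 1.523 mg/L
Dose 2 (55 mg at t=9 h): 55·exp(−0.34657·5) = 9.723 mg/L
C(14) = 1.523 + 9.723 = 11.246 mg/L

11.246 mg/L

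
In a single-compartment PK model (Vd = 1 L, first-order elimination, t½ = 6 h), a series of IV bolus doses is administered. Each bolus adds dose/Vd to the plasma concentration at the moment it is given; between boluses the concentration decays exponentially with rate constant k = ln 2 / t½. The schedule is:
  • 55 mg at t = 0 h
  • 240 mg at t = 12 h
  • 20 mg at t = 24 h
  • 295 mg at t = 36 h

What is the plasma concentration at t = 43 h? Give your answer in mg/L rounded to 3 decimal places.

k = ln 2 / 6 = 0.11552 per h
Dose 1 (55 mg at t=0 h): 55·exp(−0.11552·43) = 0.383 mg/L
Dose 2 (240 mg at t=12 h): 240·exp(−0.11552·31) = 6.682 mg/L
Dose 3 (20 mg at t=24 h): 20·exp(−0.11552·19) = 2.227 mg/L
Dose 4 (295 mg at t=36 h): 295·exp(−0.11552·7) = 131.408 mg/L
C(43) = 0.383 + 6.682 + 2.227 + 131.408 = 140.699 mg/L

140.699 mg/L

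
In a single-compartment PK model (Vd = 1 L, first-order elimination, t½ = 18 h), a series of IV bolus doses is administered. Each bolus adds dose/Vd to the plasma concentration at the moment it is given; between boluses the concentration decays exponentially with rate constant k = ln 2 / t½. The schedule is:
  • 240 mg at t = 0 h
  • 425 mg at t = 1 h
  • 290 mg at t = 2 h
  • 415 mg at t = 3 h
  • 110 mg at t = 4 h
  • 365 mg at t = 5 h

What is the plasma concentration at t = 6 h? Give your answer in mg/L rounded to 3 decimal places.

k = ln 2 / 18 = 0.03851 per h
Dose 1 (240 mg at t=0 h): 240·exp(−0.03851·6) = 190.488 mg/L
Dose 2 (425 mg at t=1 h): 425·exp(−0.03851·5) = 350.566 mg/L
Dose 3 (290 mg at t=2 h): 290·exp(−0.03851·4) = 248.601 mg/L
Dose 4 (415 mg at t=3 h): 415·exp(−0.03851·3) = 369.723 mg/L
Dose 5 (110 mg at t=4 h): 110·exp(−0.03851·2) = 101.846 mg/L
Dose 6 (365 mg at t=5 h): 365·exp(−0.03851·1) = 351.212 mg/L
C(6) = 190.488 + 350.566 + 248.601 + 369.723 + 101.846 + 351.212 = 1612.436 mg/L

1612.436 mg/L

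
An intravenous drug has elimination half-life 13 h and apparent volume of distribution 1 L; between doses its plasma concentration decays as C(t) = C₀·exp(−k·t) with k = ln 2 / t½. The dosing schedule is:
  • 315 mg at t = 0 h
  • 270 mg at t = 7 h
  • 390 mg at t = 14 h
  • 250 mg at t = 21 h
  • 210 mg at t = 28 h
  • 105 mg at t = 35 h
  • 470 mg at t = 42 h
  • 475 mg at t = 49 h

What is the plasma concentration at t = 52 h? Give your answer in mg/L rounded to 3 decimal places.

924.864 mg/L

k = ln 2 / 13 = 0.05332 per h
Dose 1 (315 mg at t=0 h): 315·exp(−0.05332·52) = 19.688 mg/L
Dose 2 (270 mg at t=7 h): 270·exp(−0.05332·45) = 24.510 mg/L
Dose 3 (390 mg at t=14 h): 390·exp(−0.05332·38) = 51.420 mg/L
Dose 4 (250 mg at t=21 h): 250·exp(−0.05332·31) = 47.874 mg/L
Dose 5 (210 mg at t=28 h): 210·exp(−0.05332·24) = 58.408 mg/L
Dose 6 (105 mg at t=35 h): 105·exp(−0.05332·17) = 42.416 mg/L
Dose 7 (470 mg at t=42 h): 470·exp(−0.05332·10) = 275.763 mg/L
Dose 8 (475 mg at t=49 h): 475·exp(−0.05332·3) = 404.786 mg/L
C(52) = 19.688 + 24.510 + 51.420 + 47.874 + 58.408 + 42.416 + 275.763 + 404.786 = 924.864 mg/L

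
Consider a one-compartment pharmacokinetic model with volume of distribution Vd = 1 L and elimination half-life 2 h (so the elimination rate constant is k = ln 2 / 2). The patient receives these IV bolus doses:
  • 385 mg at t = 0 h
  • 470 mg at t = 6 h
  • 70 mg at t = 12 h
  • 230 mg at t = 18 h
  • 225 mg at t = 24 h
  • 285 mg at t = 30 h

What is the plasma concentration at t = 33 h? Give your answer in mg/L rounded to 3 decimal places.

112.070 mg/L

k = ln 2 / 2 = 0.34657 per h
Dose 1 (385 mg at t=0 h): 385·exp(−0.34657·33) = 0.004 mg/L
Dose 2 (470 mg at t=6 h): 470·exp(−0.34657·27) = 0.041 mg/L
Dose 3 (70 mg at t=12 h): 70·exp(−0.34657·21) = 0.048 mg/L
Dose 4 (230 mg at t=18 h): 230·exp(−0.34657·15) = 1.271 mg/L
Dose 5 (225 mg at t=24 h): 225·exp(−0.34657·9) = 9.944 mg/L
Dose 6 (285 mg at t=30 h): 285·exp(−0.34657·3) = 100.763 mg/L
C(33) = 0.004 + 0.041 + 0.048 + 1.271 + 9.944 + 100.763 = 112.070 mg/L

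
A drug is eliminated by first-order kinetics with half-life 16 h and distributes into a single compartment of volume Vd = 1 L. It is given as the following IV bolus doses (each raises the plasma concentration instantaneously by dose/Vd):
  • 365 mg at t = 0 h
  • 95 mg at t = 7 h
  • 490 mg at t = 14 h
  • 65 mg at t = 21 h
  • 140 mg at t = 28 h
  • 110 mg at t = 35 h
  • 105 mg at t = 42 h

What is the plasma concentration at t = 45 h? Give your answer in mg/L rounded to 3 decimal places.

451.737 mg/L

k = ln 2 / 16 = 0.04332 per h
Dose 1 (365 mg at t=0 h): 365·exp(−0.04332·45) = 51.957 mg/L
Dose 2 (95 mg at t=7 h): 95·exp(−0.04332·38) = 18.314 mg/L
Dose 3 (490 mg at t=14 h): 490·exp(−0.04332·31) = 127.924 mg/L
Dose 4 (65 mg at t=21 h): 65·exp(−0.04332·24) = 22.981 mg/L
Dose 5 (140 mg at t=28 h): 140·exp(−0.04332·17) = 67.032 mg/L
Dose 6 (110 mg at t=35 h): 110·exp(−0.04332·10) = 71.326 mg/L
Dose 7 (105 mg at t=42 h): 105·exp(−0.04332·3) = 92.203 mg/L
C(45) = 51.957 + 18.314 + 127.924 + 22.981 + 67.032 + 71.326 + 92.203 = 451.737 mg/L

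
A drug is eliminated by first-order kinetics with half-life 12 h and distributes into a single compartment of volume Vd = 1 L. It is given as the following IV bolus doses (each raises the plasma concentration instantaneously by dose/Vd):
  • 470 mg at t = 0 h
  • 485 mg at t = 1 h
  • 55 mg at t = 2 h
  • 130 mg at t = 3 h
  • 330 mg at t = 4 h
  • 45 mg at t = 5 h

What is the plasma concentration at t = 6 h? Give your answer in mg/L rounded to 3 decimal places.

k = ln 2 / 12 = 0.05776 per h
Dose 1 (470 mg at t=0 h): 470·exp(−0.05776·6) = 332.340 mg/L
Dose 2 (485 mg at t=1 h): 485·exp(−0.05776·5) = 363.339 mg/L
Dose 3 (55 mg at t=2 h): 55·exp(−0.05776·4) = 43.654 mg/L
Dose 4 (130 mg at t=3 h): 130·exp(−0.05776·3) = 109.317 mg/L
Dose 5 (330 mg at t=4 h): 330·exp(−0.05776·2) = 293.997 mg/L
Dose 6 (45 mg at t=5 h): 45·exp(−0.05776·1) = 42.474 mg/L
C(6) = 332.340 + 363.339 + 43.654 + 109.317 + 293.997 + 42.474 = 1185.121 mg/L

1185.121 mg/L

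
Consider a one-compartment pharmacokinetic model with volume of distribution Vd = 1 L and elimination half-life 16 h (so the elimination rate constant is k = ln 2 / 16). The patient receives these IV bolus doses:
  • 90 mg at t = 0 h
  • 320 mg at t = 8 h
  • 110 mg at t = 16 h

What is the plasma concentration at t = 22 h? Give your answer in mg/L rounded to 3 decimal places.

k = ln 2 / 16 = 0.04332 per h
Dose 1 (90 mg at t=0 h): 90·exp(−0.04332·22) = 34.700 mg/L
Dose 2 (320 mg at t=8 h): 320·exp(−0.04332·14) = 174.481 mg/L
Dose 3 (110 mg at t=16 h): 110·exp(−0.04332·6) = 84.822 mg/L
C(22) = 34.700 + 174.481 + 84.822 = 294.003 mg/L

294.003 mg/L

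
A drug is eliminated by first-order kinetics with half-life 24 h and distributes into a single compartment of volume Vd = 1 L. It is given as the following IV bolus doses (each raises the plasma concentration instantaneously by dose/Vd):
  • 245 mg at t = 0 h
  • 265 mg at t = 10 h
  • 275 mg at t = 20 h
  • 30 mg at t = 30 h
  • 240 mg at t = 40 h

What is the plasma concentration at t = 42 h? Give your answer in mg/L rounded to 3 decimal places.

571.423 mg/L

k = ln 2 / 24 = 0.02888 per h
Dose 1 (245 mg at t=0 h): 245·exp(−0.02888·42) = 72.839 mg/L
Dose 2 (265 mg at t=10 h): 265·exp(−0.02888·32) = 105.165 mg/L
Dose 3 (275 mg at t=20 h): 275·exp(−0.02888·22) = 145.676 mg/L
Dose 4 (30 mg at t=30 h): 30·exp(−0.02888·12) = 21.213 mg/L
Dose 5 (240 mg at t=40 h): 240·exp(−0.02888·2) = 226.530 mg/L
C(42) = 72.839 + 105.165 + 145.676 + 21.213 + 226.530 = 571.423 mg/L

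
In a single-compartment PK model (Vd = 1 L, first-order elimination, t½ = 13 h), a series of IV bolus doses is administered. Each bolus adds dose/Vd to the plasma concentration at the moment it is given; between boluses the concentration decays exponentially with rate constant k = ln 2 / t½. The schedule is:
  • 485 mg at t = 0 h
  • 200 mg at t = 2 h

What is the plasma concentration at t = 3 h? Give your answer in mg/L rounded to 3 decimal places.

k = ln 2 / 13 = 0.05332 per h
Dose 1 (485 mg at t=0 h): 485·exp(−0.05332·3) = 413.307 mg/L
Dose 2 (200 mg at t=2 h): 200·exp(−0.05332·1) = 189.616 mg/L
C(3) = 413.307 + 189.616 = 602.923 mg/L

602.923 mg/L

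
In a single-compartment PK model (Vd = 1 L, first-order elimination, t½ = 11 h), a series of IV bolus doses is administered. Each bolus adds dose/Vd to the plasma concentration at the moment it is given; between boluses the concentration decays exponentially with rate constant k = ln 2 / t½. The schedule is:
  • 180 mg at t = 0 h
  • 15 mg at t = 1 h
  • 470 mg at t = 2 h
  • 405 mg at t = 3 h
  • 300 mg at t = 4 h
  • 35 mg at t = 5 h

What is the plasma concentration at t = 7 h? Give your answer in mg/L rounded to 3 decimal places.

1063.004 mg/L

k = ln 2 / 11 = 0.06301 per h
Dose 1 (180 mg at t=0 h): 180·exp(−0.06301·7) = 115.800 mg/L
Dose 2 (15 mg at t=1 h): 15·exp(−0.06301·6) = 10.278 mg/L
Dose 3 (470 mg at t=2 h): 470·exp(−0.06301·5) = 342.978 mg/L
Dose 4 (405 mg at t=3 h): 405·exp(−0.06301·4) = 314.767 mg/L
Dose 5 (300 mg at t=4 h): 300·exp(−0.06301·3) = 248.326 mg/L
Dose 6 (35 mg at t=5 h): 35·exp(−0.06301·2) = 30.856 mg/L
C(7) = 115.800 + 10.278 + 342.978 + 314.767 + 248.326 + 30.856 = 1063.004 mg/L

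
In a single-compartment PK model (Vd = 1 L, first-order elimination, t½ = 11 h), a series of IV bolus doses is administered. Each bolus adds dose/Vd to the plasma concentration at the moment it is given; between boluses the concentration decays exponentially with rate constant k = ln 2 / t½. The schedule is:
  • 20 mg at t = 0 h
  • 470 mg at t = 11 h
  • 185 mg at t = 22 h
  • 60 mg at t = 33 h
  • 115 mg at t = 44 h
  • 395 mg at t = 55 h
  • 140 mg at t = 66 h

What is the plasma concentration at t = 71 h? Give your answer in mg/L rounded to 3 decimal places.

292.124 mg/L

k = ln 2 / 11 = 0.06301 per h
Dose 1 (20 mg at t=0 h): 20·exp(−0.06301·71) = 0.228 mg/L
Dose 2 (470 mg at t=11 h): 470·exp(−0.06301·60) = 10.718 mg/L
Dose 3 (185 mg at t=22 h): 185·exp(−0.06301·49) = 8.438 mg/L
Dose 4 (60 mg at t=33 h): 60·exp(−0.06301·38) = 5.473 mg/L
Dose 5 (115 mg at t=44 h): 115·exp(−0.06301·27) = 20.980 mg/L
Dose 6 (395 mg at t=55 h): 395·exp(−0.06301·16) = 144.124 mg/L
Dose 7 (140 mg at t=66 h): 140·exp(−0.06301·5) = 102.164 mg/L
C(71) = 0.228 + 10.718 + 8.438 + 5.473 + 20.980 + 144.124 + 102.164 = 292.124 mg/L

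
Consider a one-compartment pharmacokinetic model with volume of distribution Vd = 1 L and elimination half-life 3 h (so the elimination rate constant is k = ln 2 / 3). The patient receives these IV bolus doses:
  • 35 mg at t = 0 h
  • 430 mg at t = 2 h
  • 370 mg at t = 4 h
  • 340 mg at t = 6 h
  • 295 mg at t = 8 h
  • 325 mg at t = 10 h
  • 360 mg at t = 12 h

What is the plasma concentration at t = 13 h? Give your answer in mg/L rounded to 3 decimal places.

690.463 mg/L

k = ln 2 / 3 = 0.23105 per h
Dose 1 (35 mg at t=0 h): 35·exp(−0.23105·13) = 1.736 mg/L
Dose 2 (430 mg at t=2 h): 430·exp(−0.23105·11) = 33.860 mg/L
Dose 3 (370 mg at t=4 h): 370·exp(−0.23105·9) = 46.250 mg/L
Dose 4 (340 mg at t=6 h): 340·exp(−0.23105·7) = 67.465 mg/L
Dose 5 (295 mg at t=8 h): 295·exp(−0.23105·5) = 92.919 mg/L
Dose 6 (325 mg at t=10 h): 325·exp(−0.23105·3) = 162.500 mg/L
Dose 7 (360 mg at t=12 h): 360·exp(−0.23105·1) = 285.732 mg/L
C(13) = 1.736 + 33.860 + 46.250 + 67.465 + 92.919 + 162.500 + 285.732 = 690.463 mg/L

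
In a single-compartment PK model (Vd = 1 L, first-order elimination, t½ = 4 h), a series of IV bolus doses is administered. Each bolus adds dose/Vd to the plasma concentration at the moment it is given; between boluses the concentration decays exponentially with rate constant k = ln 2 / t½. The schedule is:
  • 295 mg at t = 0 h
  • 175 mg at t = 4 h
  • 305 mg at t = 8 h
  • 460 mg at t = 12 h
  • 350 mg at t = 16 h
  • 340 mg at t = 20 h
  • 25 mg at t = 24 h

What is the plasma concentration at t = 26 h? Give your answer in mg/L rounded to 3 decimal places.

261.022 mg/L

k = ln 2 / 4 = 0.17329 per h
Dose 1 (295 mg at t=0 h): 295·exp(−0.17329·26) = 3.259 mg/L
Dose 2 (175 mg at t=4 h): 175·exp(−0.17329·22) = 3.867 mg/L
Dose 3 (305 mg at t=8 h): 305·exp(−0.17329·18) = 13.479 mg/L
Dose 4 (460 mg at t=12 h): 460·exp(−0.17329·14) = 40.659 mg/L
Dose 5 (350 mg at t=16 h): 350·exp(−0.17329·10) = 61.872 mg/L
Dose 6 (340 mg at t=20 h): 340·exp(−0.17329·6) = 120.208 mg/L
Dose 7 (25 mg at t=24 h): 25·exp(−0.17329·2) = 17.678 mg/L
C(26) = 3.259 + 3.867 + 13.479 + 40.659 + 61.872 + 120.208 + 17.678 = 261.022 mg/L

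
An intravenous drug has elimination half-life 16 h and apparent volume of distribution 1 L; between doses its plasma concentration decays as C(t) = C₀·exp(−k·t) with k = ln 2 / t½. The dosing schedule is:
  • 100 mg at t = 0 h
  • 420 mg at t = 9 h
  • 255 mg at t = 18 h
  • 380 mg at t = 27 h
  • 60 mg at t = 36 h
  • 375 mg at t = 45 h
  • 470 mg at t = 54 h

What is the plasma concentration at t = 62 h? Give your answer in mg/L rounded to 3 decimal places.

701.762 mg/L

k = ln 2 / 16 = 0.04332 per h
Dose 1 (100 mg at t=0 h): 100·exp(−0.04332·62) = 6.816 mg/L
Dose 2 (420 mg at t=9 h): 420·exp(−0.04332·53) = 42.275 mg/L
Dose 3 (255 mg at t=18 h): 255·exp(−0.04332·44) = 37.906 mg/L
Dose 4 (380 mg at t=27 h): 380·exp(−0.04332·35) = 83.422 mg/L
Dose 5 (60 mg at t=36 h): 60·exp(−0.04332·26) = 19.453 mg/L
Dose 6 (375 mg at t=45 h): 375·exp(−0.04332·17) = 179.551 mg/L
Dose 7 (470 mg at t=54 h): 470·exp(−0.04332·8) = 332.340 mg/L
C(62) = 6.816 + 42.275 + 37.906 + 83.422 + 19.453 + 179.551 + 332.340 = 701.762 mg/L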